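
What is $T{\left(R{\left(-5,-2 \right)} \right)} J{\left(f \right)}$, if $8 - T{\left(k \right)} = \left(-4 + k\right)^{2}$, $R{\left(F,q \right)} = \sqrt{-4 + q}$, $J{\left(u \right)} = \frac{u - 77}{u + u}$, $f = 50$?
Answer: $\frac{27}{50} - \frac{54 i \sqrt{6}}{25} \approx 0.54 - 5.2909 i$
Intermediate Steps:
$J{\left(u \right)} = \frac{-77 + u}{2 u}$
$T{\left(k \right)} = 8 - \left(-4 + k\right)^{2}$
$T{\left(R{\left(-5,-2 \right)} \right)} J{\left(f \right)} = \left(8 - \left(-4 + \sqrt{-4 - 2}\right)^{2}\right) \frac{-77 + 50}{2 \cdot 50} = \left(8 - \left(-4 + \sqrt{-6}\right)^{2}\right) \frac{1}{2} \cdot \frac{1}{50} \left(-27\right) = \left(8 - \left(-4 + i \sqrt{6}\right)^{2}\right) \left(- \frac{27}{100}\right) = - \frac{54}{25} + \frac{27 \left(-4 + i \sqrt{6}\right)^{2}}{100}$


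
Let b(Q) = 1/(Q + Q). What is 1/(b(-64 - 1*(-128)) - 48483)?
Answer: -128/6205823 ≈ -2.0626e-5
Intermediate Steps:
b(Q) = 1/(2*Q)
1/(b(-64 - 1*(-128)) - 48483) = 1/(1/(2*(-64 - 1*(-128))) - 48483) = 1/(1/(2*(-64 + 128)) - 48483) = 1/((½)/64 - 48483) = 1/((½)*(1/64) - 48483) = 1/(1/128 - 48483) = 1/(-6205823/128) = -128/6205823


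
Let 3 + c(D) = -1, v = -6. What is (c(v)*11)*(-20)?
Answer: 880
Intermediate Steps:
c(D) = -4 (c(D) = -3 - 1 = -4)
(c(v)*11)*(-20) = -4*11*(-20) = -44*(-20) = 880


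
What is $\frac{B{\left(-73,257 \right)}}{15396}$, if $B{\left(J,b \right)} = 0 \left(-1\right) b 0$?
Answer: $0$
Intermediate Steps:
$B{\left(J,b \right)} = 0$ ($B{\left(J,b \right)} = 0 \cdot 0 = 0$)
$\frac{B{\left(-73,257 \right)}}{15396} = \frac{0}{15396} = 0 \cdot \frac{1}{15396} = 0$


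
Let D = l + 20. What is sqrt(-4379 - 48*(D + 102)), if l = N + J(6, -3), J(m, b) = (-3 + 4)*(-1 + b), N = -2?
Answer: 7*I*sqrt(203) ≈ 99.735*I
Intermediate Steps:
J(m, b) = -1 + b (J(m, b) = 1*(-1 + b) = -1 + b)
l = -6 (l = -2 + (-1 - 3) = -2 - 4 = -6)
D = 14 (D = -6 + 20 = 14)
sqrt(-4379 - 48*(D + 102)) = sqrt(-4379 - 48*(14 + 102)) = sqrt(-4379 - 48*116) = sqrt(-4379 - 5568) = sqrt(-9947) = 7*I*sqrt(203)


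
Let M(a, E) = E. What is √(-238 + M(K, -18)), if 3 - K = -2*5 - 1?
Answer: 16*I ≈ 16.0*I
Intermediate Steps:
K = 14 (K = 3 - (-2*5 - 1) = 3 - (-10 - 1) = 3 - 1*(-11) = 3 + 11 = 14)
√(-238 + M(K, -18)) = √(-238 - 18) = √(-256) = 16*I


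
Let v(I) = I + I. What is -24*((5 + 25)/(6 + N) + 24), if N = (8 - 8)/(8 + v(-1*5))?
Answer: -696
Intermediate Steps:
v(I) = 2*I
N = 0 (N = (8 - 8)/(8 + 2*(-1*5)) = 0/(8 + 2*(-5)) = 0/(8 - 10) = 0/(-2) = 0*(-½) = 0)
-24*((5 + 25)/(6 + N) + 24) = -24*((5 + 25)/(6 + 0) + 24) = -24*(30/6 + 24) = -24*(30*(⅙) + 24) = -24*(5 + 24) = -24*29 = -696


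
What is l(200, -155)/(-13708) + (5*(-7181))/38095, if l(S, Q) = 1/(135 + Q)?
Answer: -1968735341/2088825040 ≈ -0.94251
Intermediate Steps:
l(200, -155)/(-13708) + (5*(-7181))/38095 = 1/((135 - 155)*(-13708)) + (5*(-7181))/38095 = -1/13708/(-20) - 35905*1/38095 = -1/20*(-1/13708) - 7181/7619 = 1/274160 - 7181/7619 = -1968735341/2088825040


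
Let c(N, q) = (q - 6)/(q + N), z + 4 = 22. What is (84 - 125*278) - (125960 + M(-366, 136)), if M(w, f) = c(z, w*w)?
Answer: -3586640279/22329 ≈ -1.6063e+5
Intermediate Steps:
z = 18 (z = -4 + 22 = 18)
c(N, q) = (-6 + q)/(N + q)
M(w, f) = (-6 + w²)/(18 + w²) (M(w, f) = (-6 + w*w)/(18 + w*w) = (-6 + w²)/(18 + w²))
(84 - 125*278) - (125960 + M(-366, 136)) = (84 - 125*278) - (125960 + (-6 + (-366)²)/(18 + (-366)²)) = (84 - 34750) - (125960 + (-6 + 133956)/(18 + 133956)) = -34666 - (125960 + 133950/133974) = -34666 - (125960 + (1/133974)*133950) = -34666 - (125960 + 22325/22329) = -34666 - 1*2812583165/22329 = -34666 - 2812583165/22329 = -3586640279/22329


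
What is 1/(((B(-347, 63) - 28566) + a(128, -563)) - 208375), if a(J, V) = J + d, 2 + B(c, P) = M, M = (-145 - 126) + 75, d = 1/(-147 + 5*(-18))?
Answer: -237/56171608 ≈ -4.2192e-6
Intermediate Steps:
d = -1/237 (d = 1/(-147 - 90) = 1/(-237) = -1/237 ≈ -0.0042194)
M = -196 (M = -271 + 75 = -196)
B(c, P) = -198 (B(c, P) = -2 - 196 = -198)
a(J, V) = -1/237 + J (a(J, V) = J - 1/237 = -1/237 + J)
1/(((B(-347, 63) - 28566) + a(128, -563)) - 208375) = 1/(((-198 - 28566) + (-1/237 + 128)) - 208375) = 1/((-28764 + 30335/237) - 208375) = 1/(-6786733/237 - 208375) = 1/(-56171608/237) = -237/56171608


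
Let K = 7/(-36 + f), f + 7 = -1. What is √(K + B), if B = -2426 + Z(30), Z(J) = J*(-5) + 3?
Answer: I*√1245409/22 ≈ 50.726*I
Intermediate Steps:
f = -8 (f = -7 - 1 = -8)
Z(J) = 3 - 5*J (Z(J) = -5*J + 3 = 3 - 5*J)
B = -2573 (B = -2426 + (3 - 5*30) = -2426 + (3 - 150) = -2426 - 147 = -2573)
K = -7/44 (K = 7/(-36 - 8) = 7/(-44) = -1/44*7 = -7/44 ≈ -0.15909)
√(K + B) = √(-7/44 - 2573) = √(-113219/44) = I*√1245409/22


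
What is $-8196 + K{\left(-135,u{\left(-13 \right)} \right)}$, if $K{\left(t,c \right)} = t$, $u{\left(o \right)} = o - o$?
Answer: $-8331$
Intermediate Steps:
$u{\left(o \right)} = 0$
$-8196 + K{\left(-135,u{\left(-13 \right)} \right)} = -8196 - 135 = -8331$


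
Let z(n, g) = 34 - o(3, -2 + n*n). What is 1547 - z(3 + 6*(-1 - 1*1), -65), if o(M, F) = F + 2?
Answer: 1594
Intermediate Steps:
o(M, F) = 2 + F
z(n, g) = 34 - n² (z(n, g) = 34 - (2 + (-2 + n*n)) = 34 - (2 + (-2 + n²)) = 34 - n²)
1547 - z(3 + 6*(-1 - 1*1), -65) = 1547 - (34 - (3 + 6*(-1 - 1*1))²) = 1547 - (34 - (3 + 6*(-1 - 1))²) = 1547 - (34 - (3 + 6*(-2))²) = 1547 - (34 - (3 - 12)²) = 1547 - (34 - 1*(-9)²) = 1547 - (34 - 1*81) = 1547 - (34 - 81) = 1547 - 1*(-47) = 1547 + 47 = 1594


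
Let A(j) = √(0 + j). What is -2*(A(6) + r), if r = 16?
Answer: -32 - 2*√6 ≈ -36.899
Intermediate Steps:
A(j) = √j
-2*(A(6) + r) = -2*(√6 + 16) = -2*(16 + √6) = -32 - 2*√6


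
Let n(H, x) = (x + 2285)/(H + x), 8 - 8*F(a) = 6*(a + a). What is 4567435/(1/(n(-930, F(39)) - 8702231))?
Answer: -3140003895268232/79 ≈ -3.9747e+13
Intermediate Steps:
F(a) = 1 - 3*a/2 (F(a) = 1 - 3*(a + a)/4 = 1 - 3*2*a/4 = 1 - 3*a/2)
n(H, x) = (2285 + x)/(H + x)
4567435/(1/(n(-930, F(39)) - 8702231)) = 4567435/(1/((2285 + (1 - 3/2*39))/(-930 + (1 - 3/2*39)) - 8702231)) = 4567435/(1/((2285 + (1 - 117/2))/(-930 + (1 - 117/2)) - 8702231)) = 4567435/(1/((2285 - 115/2)/(-930 - 115/2) - 8702231)) = 4567435/(1/((4455/2)/(-1975/2) - 8702231)) = 4567435/(1/(-2/1975*4455/2 - 8702231)) = 4567435/(1/(-891/395 - 8702231)) = 4567435/(1/(-3437382136/395)) = 4567435/(-395/3437382136) = 4567435*(-3437382136/395) = -3140003895268232/79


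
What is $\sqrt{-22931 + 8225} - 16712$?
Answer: $-16712 + 3 i \sqrt{1634} \approx -16712.0 + 121.27 i$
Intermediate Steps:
$\sqrt{-22931 + 8225} - 16712 = \sqrt{-14706} - 16712 = 3 i \sqrt{1634} - 16712 = -16712 + 3 i \sqrt{1634}$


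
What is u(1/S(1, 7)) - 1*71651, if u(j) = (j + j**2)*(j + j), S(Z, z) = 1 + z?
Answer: -18342647/256 ≈ -71651.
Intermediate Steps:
u(j) = 2*j*(j + j**2) (u(j) = (j + j**2)*(2*j) = 2*j*(j + j**2))
u(1/S(1, 7)) - 1*71651 = 2*(1/(1 + 7))**2*(1 + 1/(1 + 7)) - 1*71651 = 2*(1/8)**2*(1 + 1/8) - 71651 = 2*(1/64)*(9/8) - 71651 = 9/256 - 71651 = -18342647/256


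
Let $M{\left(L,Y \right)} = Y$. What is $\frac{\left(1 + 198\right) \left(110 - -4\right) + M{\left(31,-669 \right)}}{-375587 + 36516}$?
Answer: $- \frac{22017}{339071} \approx -0.064933$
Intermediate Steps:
$\frac{\left(1 + 198\right) \left(110 - -4\right) + M{\left(31,-669 \right)}}{-375587 + 36516} = \frac{\left(1 + 198\right) \left(110 - -4\right) - 669}{-375587 + 36516} = \frac{199 \left(110 + 4\right) - 669}{-339071} = \left(199 \cdot 114 - 669\right) \left(- \frac{1}{339071}\right) = \left(22686 - 669\right) \left(- \frac{1}{339071}\right) = 22017 \left(- \frac{1}{339071}\right) = - \frac{22017}{339071}$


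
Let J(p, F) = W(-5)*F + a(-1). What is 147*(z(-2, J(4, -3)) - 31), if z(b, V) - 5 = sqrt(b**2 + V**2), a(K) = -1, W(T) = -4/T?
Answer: -3822 + 147*sqrt(389)/5 ≈ -3242.1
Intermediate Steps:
J(p, F) = -1 + 4*F/5 (J(p, F) = (-4/(-5))*F - 1 = (-4*(-1/5))*F - 1 = 4*F/5 - 1 = -1 + 4*F/5)
z(b, V) = 5 + sqrt(V**2 + b**2) (z(b, V) = 5 + sqrt(b**2 + V**2) = 5 + sqrt(V**2 + b**2))
147*(z(-2, J(4, -3)) - 31) = 147*((5 + sqrt((-1 + (4/5)*(-3))**2 + (-2)**2)) - 31) = 147*((5 + sqrt((-1 - 12/5)**2 + 4)) - 31) = 147*((5 + sqrt((-17/5)**2 + 4)) - 31) = 147*((5 + sqrt(289/25 + 4)) - 31) = 147*((5 + sqrt(389/25)) - 31) = 147*((5 + sqrt(389)/5) - 31) = 147*(-26 + sqrt(389)/5) = -3822 + 147*sqrt(389)/5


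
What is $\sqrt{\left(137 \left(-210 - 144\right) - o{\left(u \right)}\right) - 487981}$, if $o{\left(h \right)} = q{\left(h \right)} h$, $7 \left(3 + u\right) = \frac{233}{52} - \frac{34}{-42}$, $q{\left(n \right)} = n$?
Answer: $\frac{i \sqrt{31347157112569}}{7644} \approx 732.45 i$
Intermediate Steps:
$u = - \frac{17155}{7644}$ ($u = -3 + \frac{\frac{233}{52} - \frac{34}{-42}}{7} = -3 + \frac{233 \cdot \frac{1}{52} - - \frac{17}{21}}{7} = -3 + \frac{\frac{233}{52} + \frac{17}{21}}{7} = -3 + \frac{1}{7} \cdot \frac{5777}{1092} = -3 + \frac{5777}{7644} = - \frac{17155}{7644} \approx -2.2442$)
$o{\left(h \right)} = h^{2}$ ($o{\left(h \right)} = h h = h^{2}$)
$\sqrt{\left(137 \left(-210 - 144\right) - o{\left(u \right)}\right) - 487981} = \sqrt{\left(137 \left(-210 - 144\right) - \left(- \frac{17155}{7644}\right)^{2}\right) - 487981} = \sqrt{\left(137 \left(-354\right) - \frac{294294025}{58430736}\right) - 487981} = \sqrt{\left(-48498 - \frac{294294025}{58430736}\right) - 487981} = \sqrt{- \frac{2834068128553}{58430736} - 487981} = \sqrt{- \frac{31347157112569}{58430736}} = \frac{i \sqrt{31347157112569}}{7644}$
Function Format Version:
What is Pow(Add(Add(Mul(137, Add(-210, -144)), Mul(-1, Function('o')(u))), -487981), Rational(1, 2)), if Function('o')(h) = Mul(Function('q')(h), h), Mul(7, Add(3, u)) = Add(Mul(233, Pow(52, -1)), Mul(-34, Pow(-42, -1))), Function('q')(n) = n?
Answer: Mul(Rational(1, 7644), I, Pow(31347157112569, Rational(1, 2))) ≈ Mul(732.45, I)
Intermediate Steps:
u = Rational(-17155, 7644) (u = Add(-3, Mul(Rational(1, 7), Add(Mul(233, Pow(52, -1)), Mul(-34, Pow(-42, -1))))) = Add(-3, Mul(Rational(1, 7), Add(Mul(233, Rational(1, 52)), Mul(-34, Rational(-1, 42))))) = Add(-3, Mul(Rational(1, 7), Add(Rational(233, 52), Rational(17, 21)))) = Add(-3, Mul(Rational(1, 7), Rational(5777, 1092))) = Add(-3, Rational(5777, 7644)) = Rational(-17155, 7644) ≈ -2.2442)
Function('o')(h) = Pow(h, 2) (Function('o')(h) = Mul(h, h) = Pow(h, 2))
Pow(Add(Add(Mul(137, Add(-210, -144)), Mul(-1, Function('o')(u))), -487981), Rational(1, 2)) = Pow(Add(Add(Mul(137, Add(-210, -144)), Mul(-1, Pow(Rational(-17155, 7644), 2))), -487981), Rational(1, 2)) = Pow(Add(Add(Mul(137, -354), Mul(-1, Rational(294294025, 58430736))), -487981), Rational(1, 2)) = Pow(Add(Add(-48498, Rational(-294294025, 58430736)), -487981), Rational(1, 2)) = Pow(Add(Rational(-2834068128553, 58430736), -487981), Rational(1, 2)) = Pow(Rational(-31347157112569, 58430736), Rational(1, 2)) = Mul(Rational(1, 7644), I, Pow(31347157112569, Rational(1, 2)))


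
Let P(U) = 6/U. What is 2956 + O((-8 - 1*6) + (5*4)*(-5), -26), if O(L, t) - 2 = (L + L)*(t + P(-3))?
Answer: 9342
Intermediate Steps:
O(L, t) = 2 + 2*L*(-2 + t) (O(L, t) = 2 + (L + L)*(t + 6/(-3)) = 2 + (2*L)*(t + 6*(-1/3)) = 2 + (2*L)*(t - 2) = 2 + (2*L)*(-2 + t) = 2 + 2*L*(-2 + t))
2956 + O((-8 - 1*6) + (5*4)*(-5), -26) = 2956 + (2 - 4*((-8 - 1*6) + (5*4)*(-5)) + 2*((-8 - 1*6) + (5*4)*(-5))*(-26)) = 2956 + (2 - 4*((-8 - 6) + 20*(-5)) + 2*((-8 - 6) + 20*(-5))*(-26)) = 2956 + (2 - 4*(-14 - 100) + 2*(-14 - 100)*(-26)) = 2956 + (2 - 4*(-114) + 2*(-114)*(-26)) = 2956 + (2 + 456 + 5928) = 2956 + 6386 = 9342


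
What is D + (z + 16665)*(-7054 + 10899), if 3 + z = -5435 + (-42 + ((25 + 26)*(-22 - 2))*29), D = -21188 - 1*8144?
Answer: -93505127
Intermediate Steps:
D = -29332 (D = -21188 - 8144 = -29332)
z = -40976 (z = -3 + (-5435 + (-42 + ((25 + 26)*(-22 - 2))*29)) = -3 + (-5435 + (-42 + (51*(-24))*29)) = -3 + (-5435 + (-42 - 1224*29)) = -3 + (-5435 + (-42 - 35496)) = -3 + (-5435 - 35538) = -3 - 40973 = -40976)
D + (z + 16665)*(-7054 + 10899) = -29332 + (-40976 + 16665)*(-7054 + 10899) = -29332 - 24311*3845 = -29332 - 93475795 = -93505127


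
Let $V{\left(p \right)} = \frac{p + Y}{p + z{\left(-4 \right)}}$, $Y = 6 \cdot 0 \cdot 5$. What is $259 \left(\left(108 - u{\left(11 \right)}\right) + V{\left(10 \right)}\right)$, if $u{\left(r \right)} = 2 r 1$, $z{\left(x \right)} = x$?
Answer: $\frac{68117}{3} \approx 22706.0$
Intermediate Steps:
$Y = 0$ ($Y = 0 \cdot 5 = 0$)
$u{\left(r \right)} = 2 r$
$V{\left(p \right)} = \frac{p}{-4 + p}$ ($V{\left(p \right)} = \frac{p + 0}{p - 4} = \frac{p}{-4 + p}$)
$259 \left(\left(108 - u{\left(11 \right)}\right) + V{\left(10 \right)}\right) = 259 \left(\left(108 - 2 \cdot 11\right) + \frac{10}{-4 + 10}\right) = 259 \left(\left(108 - 22\right) + \frac{10}{6}\right) = 259 \left(\left(108 - 22\right) + 10 \cdot \frac{1}{6}\right) = 259 \left(86 + \frac{5}{3}\right) = 259 \cdot \frac{263}{3} = \frac{68117}{3}$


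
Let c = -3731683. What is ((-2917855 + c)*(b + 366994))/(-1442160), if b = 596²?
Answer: 240118141949/72108 ≈ 3.3300e+6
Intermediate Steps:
b = 355216
((-2917855 + c)*(b + 366994))/(-1442160) = ((-2917855 - 3731683)*(355216 + 366994))/(-1442160) = -6649538*722210*(-1/1442160) = -4802362838980*(-1/1442160) = 240118141949/72108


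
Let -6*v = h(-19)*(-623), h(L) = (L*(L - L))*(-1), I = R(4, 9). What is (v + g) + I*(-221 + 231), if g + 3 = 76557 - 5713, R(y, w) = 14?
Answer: 70981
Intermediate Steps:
I = 14
h(L) = 0 (h(L) = (L*0)*(-1) = 0*(-1) = 0)
v = 0 (v = -0*(-623) = -⅙*0 = 0)
g = 70841 (g = -3 + (76557 - 5713) = -3 + 70844 = 70841)
(v + g) + I*(-221 + 231) = (0 + 70841) + 14*(-221 + 231) = 70841 + 14*10 = 70841 + 140 = 70981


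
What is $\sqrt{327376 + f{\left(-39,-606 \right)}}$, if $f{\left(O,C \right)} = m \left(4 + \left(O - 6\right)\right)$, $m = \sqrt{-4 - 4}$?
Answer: $\sqrt{327376 - 82 i \sqrt{2}} \approx 572.17 - 0.1 i$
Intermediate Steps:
$m = 2 i \sqrt{2}$ ($m = \sqrt{-8} = 2 i \sqrt{2} \approx 2.8284 i$)
$f{\left(O,C \right)} = 2 i \sqrt{2} \left(-2 + O\right)$ ($f{\left(O,C \right)} = 2 i \sqrt{2} \left(4 + \left(O - 6\right)\right) = 2 i \sqrt{2} \left(4 + \left(-6 + O\right)\right) = 2 i \sqrt{2} \left(-2 + O\right)$)
$\sqrt{327376 + f{\left(-39,-606 \right)}} = \sqrt{327376 + 2 i \sqrt{2} \left(-2 - 39\right)} = \sqrt{327376 + 2 i \sqrt{2} \left(-41\right)} = \sqrt{327376 - 82 i \sqrt{2}}$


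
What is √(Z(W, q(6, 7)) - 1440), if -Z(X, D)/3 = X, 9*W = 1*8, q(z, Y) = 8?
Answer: 2*I*√3246/3 ≈ 37.982*I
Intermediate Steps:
W = 8/9 (W = (1*8)/9 = (⅑)*8 = 8/9 ≈ 0.88889)
Z(X, D) = -3*X
√(Z(W, q(6, 7)) - 1440) = √(-3*8/9 - 1440) = √(-8/3 - 1440) = √(-4328/3) = 2*I*√3246/3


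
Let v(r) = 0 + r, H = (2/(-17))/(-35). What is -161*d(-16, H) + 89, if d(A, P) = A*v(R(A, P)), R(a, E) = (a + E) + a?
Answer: -6998419/85 ≈ -82334.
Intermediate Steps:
R(a, E) = E + 2*a (R(a, E) = (E + a) + a = E + 2*a)
H = 2/595 (H = (2*(-1/17))*(-1/35) = -2/17*(-1/35) = 2/595 ≈ 0.0033613)
v(r) = r
d(A, P) = A*(P + 2*A)
-161*d(-16, H) + 89 = -(-2576)*(2/595 + 2*(-16)) + 89 = -(-2576)*(2/595 - 32) + 89 = -(-2576)*(-19038)/595 + 89 = -161*304608/595 + 89 = -7005984/85 + 89 = -6998419/85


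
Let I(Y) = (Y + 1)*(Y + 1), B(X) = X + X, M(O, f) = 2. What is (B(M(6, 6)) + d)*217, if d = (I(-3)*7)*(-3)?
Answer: -17360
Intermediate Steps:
B(X) = 2*X
I(Y) = (1 + Y)**2 (I(Y) = (1 + Y)*(1 + Y) = (1 + Y)**2)
d = -84 (d = ((1 - 3)**2*7)*(-3) = ((-2)**2*7)*(-3) = (4*7)*(-3) = 28*(-3) = -84)
(B(M(6, 6)) + d)*217 = (2*2 - 84)*217 = (4 - 84)*217 = -80*217 = -17360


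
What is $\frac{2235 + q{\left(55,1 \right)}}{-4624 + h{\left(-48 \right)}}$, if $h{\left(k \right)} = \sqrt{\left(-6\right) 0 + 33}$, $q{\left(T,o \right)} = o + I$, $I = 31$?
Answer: $- \frac{10482608}{21381343} - \frac{2267 \sqrt{33}}{21381343} \approx -0.49088$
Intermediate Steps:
$q{\left(T,o \right)} = 31 + o$ ($q{\left(T,o \right)} = o + 31 = 31 + o$)
$h{\left(k \right)} = \sqrt{33}$ ($h{\left(k \right)} = \sqrt{0 + 33} = \sqrt{33}$)
$\frac{2235 + q{\left(55,1 \right)}}{-4624 + h{\left(-48 \right)}} = \frac{2235 + \left(31 + 1\right)}{-4624 + \sqrt{33}} = \frac{2235 + 32}{-4624 + \sqrt{33}} = \frac{2267}{-4624 + \sqrt{33}}$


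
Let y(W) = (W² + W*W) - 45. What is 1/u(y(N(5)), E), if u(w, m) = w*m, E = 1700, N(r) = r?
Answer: 1/8500 ≈ 0.00011765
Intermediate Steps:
y(W) = -45 + 2*W² (y(W) = (W² + W²) - 45 = 2*W² - 45 = -45 + 2*W²)
u(w, m) = m*w
1/u(y(N(5)), E) = 1/(1700*(-45 + 2*5²)) = 1/(1700*(-45 + 2*25)) = 1/(1700*(-45 + 50)) = 1/(1700*5) = 1/8500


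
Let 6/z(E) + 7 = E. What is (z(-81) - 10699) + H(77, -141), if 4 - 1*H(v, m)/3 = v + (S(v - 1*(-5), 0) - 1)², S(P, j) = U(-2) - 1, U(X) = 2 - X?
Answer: -480923/44 ≈ -10930.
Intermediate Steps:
z(E) = 6/(-7 + E)
S(P, j) = 3 (S(P, j) = (2 - 1*(-2)) - 1 = (2 + 2) - 1 = 4 - 1 = 3)
H(v, m) = -3*v (H(v, m) = 12 - 3*(v + (3 - 1)²) = 12 - 3*(v + 2²) = 12 - 3*(v + 4) = 12 - 3*(4 + v) = 12 + (-12 - 3*v) = -3*v)
(z(-81) - 10699) + H(77, -141) = (6/(-7 - 81) - 10699) - 3*77 = (6/(-88) - 10699) - 231 = (6*(-1/88) - 10699) - 231 = (-3/44 - 10699) - 231 = -470759/44 - 231 = -480923/44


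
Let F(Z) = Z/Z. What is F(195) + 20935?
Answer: 20936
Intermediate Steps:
F(Z) = 1
F(195) + 20935 = 1 + 20935 = 20936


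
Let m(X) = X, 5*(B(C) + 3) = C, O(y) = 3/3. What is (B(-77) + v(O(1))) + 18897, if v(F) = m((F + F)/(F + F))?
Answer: 94398/5 ≈ 18880.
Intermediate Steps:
O(y) = 1 (O(y) = 3*(⅓) = 1)
B(C) = -3 + C/5
v(F) = 1 (v(F) = (F + F)/(F + F) = (2*F)/((2*F)) = (2*F)*(1/(2*F)) = 1)
(B(-77) + v(O(1))) + 18897 = ((-3 + (⅕)*(-77)) + 1) + 18897 = ((-3 - 77/5) + 1) + 18897 = (-92/5 + 1) + 18897 = -87/5 + 18897 = 94398/5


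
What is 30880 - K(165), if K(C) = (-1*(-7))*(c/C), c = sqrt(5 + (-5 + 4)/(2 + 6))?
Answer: 30880 - 7*sqrt(78)/660 ≈ 30880.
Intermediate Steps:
c = sqrt(78)/4 (c = sqrt(5 - 1/8) = sqrt(39/8) = sqrt(78)/4 ≈ 2.2079)
K(C) = 7*sqrt(78)/(4*C) (K(C) = (-1*(-7))*((sqrt(78)/4)/C) = 7*(sqrt(78)/(4*C)) = 7*sqrt(78)/(4*C))
30880 - K(165) = 30880 - 7*sqrt(78)/(4*165) = 30880 - 7*sqrt(78)/660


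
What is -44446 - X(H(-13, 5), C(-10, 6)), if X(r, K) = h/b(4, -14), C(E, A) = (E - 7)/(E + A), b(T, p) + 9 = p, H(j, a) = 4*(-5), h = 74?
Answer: -1022184/23 ≈ -44443.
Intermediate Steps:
H(j, a) = -20
b(T, p) = -9 + p
C(E, A) = (-7 + E)/(A + E)
X(r, K) = -74/23 (X(r, K) = 74/(-9 - 14) = 74/(-23) = 74*(-1/23) = -74/23)
-44446 - X(H(-13, 5), C(-10, 6)) = -44446 - 1*(-74/23) = -44446 + 74/23 = -1022184/23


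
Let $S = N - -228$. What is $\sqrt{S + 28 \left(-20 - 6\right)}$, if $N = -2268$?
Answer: $4 i \sqrt{173} \approx 52.612 i$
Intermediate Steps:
$S = -2040$ ($S = -2268 - -228 = -2268 + 228 = -2040$)
$\sqrt{S + 28 \left(-20 - 6\right)} = \sqrt{-2040 + 28 \left(-20 - 6\right)} = \sqrt{-2040 + 28 \left(-26\right)} = \sqrt{-2040 - 728} = \sqrt{-2768} = 4 i \sqrt{173}$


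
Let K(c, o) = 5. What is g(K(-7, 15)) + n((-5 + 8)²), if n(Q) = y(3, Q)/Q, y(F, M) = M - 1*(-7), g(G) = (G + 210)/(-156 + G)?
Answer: 481/1359 ≈ 0.35394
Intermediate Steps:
g(G) = (210 + G)/(-156 + G)
y(F, M) = 7 + M (y(F, M) = M + 7 = 7 + M)
n(Q) = (7 + Q)/Q
g(K(-7, 15)) + n((-5 + 8)²) = (210 + 5)/(-156 + 5) + (7 + (-5 + 8)²)/((-5 + 8)²) = 215/(-151) + (7 + 3²)/(3²) = -1/151*215 + (7 + 9)/9 = -215/151 + (⅑)*16 = -215/151 + 16/9 = 481/1359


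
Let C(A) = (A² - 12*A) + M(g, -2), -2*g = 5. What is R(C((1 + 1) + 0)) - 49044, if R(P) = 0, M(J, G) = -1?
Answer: -49044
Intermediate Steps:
g = -5/2 (g = -½*5 = -5/2 ≈ -2.5000)
C(A) = -1 + A² - 12*A (C(A) = (A² - 12*A) - 1 = -1 + A² - 12*A)
R(C((1 + 1) + 0)) - 49044 = 0 - 49044 = -49044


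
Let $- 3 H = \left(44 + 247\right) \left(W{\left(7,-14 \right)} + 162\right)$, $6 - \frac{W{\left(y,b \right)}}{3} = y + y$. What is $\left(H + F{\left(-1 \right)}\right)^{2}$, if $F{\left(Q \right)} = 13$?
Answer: $178837129$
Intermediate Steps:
$W{\left(y,b \right)} = 18 - 6 y$ ($W{\left(y,b \right)} = 18 - 3 \left(y + y\right) = 18 - 3 \cdot 2 y = 18 - 6 y$)
$H = -13386$ ($H = - \frac{\left(44 + 247\right) \left(\left(18 - 42\right) + 162\right)}{3} = - \frac{291 \left(\left(18 - 42\right) + 162\right)}{3} = - \frac{291 \left(-24 + 162\right)}{3} = - \frac{291 \cdot 138}{3} = \left(- \frac{1}{3}\right) 40158 = -13386$)
$\left(H + F{\left(-1 \right)}\right)^{2} = \left(-13386 + 13\right)^{2} = \left(-13373\right)^{2} = 178837129$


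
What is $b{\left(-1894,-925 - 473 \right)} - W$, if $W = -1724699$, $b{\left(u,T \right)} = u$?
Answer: $1722805$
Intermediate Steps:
$b{\left(-1894,-925 - 473 \right)} - W = -1894 - -1724699 = -1894 + 1724699 = 1722805$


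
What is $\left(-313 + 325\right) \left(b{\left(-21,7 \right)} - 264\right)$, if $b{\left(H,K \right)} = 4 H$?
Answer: $-4176$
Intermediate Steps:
$\left(-313 + 325\right) \left(b{\left(-21,7 \right)} - 264\right) = \left(-313 + 325\right) \left(4 \left(-21\right) - 264\right) = 12 \left(-84 - 264\right) = 12 \left(-348\right) = -4176$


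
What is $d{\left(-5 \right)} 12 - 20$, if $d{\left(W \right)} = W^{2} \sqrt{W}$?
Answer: $-20 + 300 i \sqrt{5} \approx -20.0 + 670.82 i$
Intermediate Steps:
$d{\left(W \right)} = W^{\frac{5}{2}}$
$d{\left(-5 \right)} 12 - 20 = \left(-5\right)^{\frac{5}{2}} \cdot 12 - 20 = 25 i \sqrt{5} \cdot 12 - 20 = 300 i \sqrt{5} - 20 = -20 + 300 i \sqrt{5}$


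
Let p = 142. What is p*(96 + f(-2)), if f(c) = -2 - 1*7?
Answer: 12354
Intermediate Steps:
f(c) = -9 (f(c) = -2 - 7 = -9)
p*(96 + f(-2)) = 142*(96 - 9) = 142*87 = 12354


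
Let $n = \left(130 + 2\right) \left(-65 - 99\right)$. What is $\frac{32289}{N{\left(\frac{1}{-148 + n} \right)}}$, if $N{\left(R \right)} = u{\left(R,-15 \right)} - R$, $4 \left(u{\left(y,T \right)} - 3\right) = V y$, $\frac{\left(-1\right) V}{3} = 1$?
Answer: $\frac{2815084176}{261559} \approx 10763.0$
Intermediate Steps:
$V = -3$ ($V = \left(-3\right) 1 = -3$)
$u{\left(y,T \right)} = 3 - \frac{3 y}{4}$ ($u{\left(y,T \right)} = 3 + \frac{\left(-3\right) y}{4} = 3 - \frac{3 y}{4}$)
$n = -21648$ ($n = 132 \left(-164\right) = -21648$)
$N{\left(R \right)} = 3 - \frac{7 R}{4}$ ($N{\left(R \right)} = \left(3 - \frac{3 R}{4}\right) - R = 3 - \frac{7 R}{4}$)
$\frac{32289}{N{\left(\frac{1}{-148 + n} \right)}} = \frac{32289}{3 - \frac{7}{4 \left(-148 - 21648\right)}} = \frac{32289}{3 - \frac{7}{4 \left(-21796\right)}} = \frac{32289}{3 - - \frac{7}{87184}} = \frac{32289}{3 + \frac{7}{87184}} = \frac{32289}{\frac{261559}{87184}} = 32289 \cdot \frac{87184}{261559} = \frac{2815084176}{261559}$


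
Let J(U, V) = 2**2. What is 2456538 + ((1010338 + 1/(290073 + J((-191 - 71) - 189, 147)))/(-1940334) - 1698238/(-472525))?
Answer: 653339039542351115543809/265958931708397950 ≈ 2.4565e+6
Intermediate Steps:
J(U, V) = 4
2456538 + ((1010338 + 1/(290073 + J((-191 - 71) - 189, 147)))/(-1940334) - 1698238/(-472525)) = 2456538 + ((1010338 + 1/(290073 + 4))/(-1940334) - 1698238/(-472525)) = 2456538 + ((1010338 + 1/290077)*(-1/1940334) - 1698238*(-1/472525)) = 2456538 + ((1010338 + 1/290077)*(-1/1940334) + 1698238/472525) = 2456538 + ((293075816027/290077)*(-1/1940334) + 1698238/472525) = 2456538 + (-293075816027/562846265718 + 1698238/472525) = 2456538 + 817361266632246709/265958931708397950 = 653339039542351115543809/265958931708397950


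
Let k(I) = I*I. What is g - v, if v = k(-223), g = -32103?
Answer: -81832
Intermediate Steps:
k(I) = I**2
v = 49729 (v = (-223)**2 = 49729)
g - v = -32103 - 1*49729 = -32103 - 49729 = -81832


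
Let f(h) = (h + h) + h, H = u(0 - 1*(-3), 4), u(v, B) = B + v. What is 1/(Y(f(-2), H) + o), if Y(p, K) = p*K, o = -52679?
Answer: -1/52721 ≈ -1.8968e-5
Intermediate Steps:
H = 7 (H = 4 + (0 - 1*(-3)) = 4 + (0 + 3) = 4 + 3 = 7)
f(h) = 3*h (f(h) = 2*h + h = 3*h)
Y(p, K) = K*p
1/(Y(f(-2), H) + o) = 1/(7*(3*(-2)) - 52679) = 1/(7*(-6) - 52679) = 1/(-42 - 52679) = 1/(-52721) = -1/52721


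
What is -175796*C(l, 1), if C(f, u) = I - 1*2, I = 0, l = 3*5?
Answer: 351592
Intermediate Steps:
l = 15
C(f, u) = -2 (C(f, u) = 0 - 1*2 = 0 - 2 = -2)
-175796*C(l, 1) = -175796*(-2) = 351592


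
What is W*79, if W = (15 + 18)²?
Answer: 86031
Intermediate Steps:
W = 1089 (W = 33² = 1089)
W*79 = 1089*79 = 86031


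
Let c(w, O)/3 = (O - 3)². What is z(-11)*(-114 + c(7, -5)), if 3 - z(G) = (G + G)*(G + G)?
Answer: -37518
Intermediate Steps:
z(G) = 3 - 4*G² (z(G) = 3 - (G + G)*(G + G) = 3 - 2*G*2*G = 3 - 4*G²)
c(w, O) = 3*(-3 + O)² (c(w, O) = 3*(O - 3)² = 3*(-3 + O)²)
z(-11)*(-114 + c(7, -5)) = (3 - 4*(-11)²)*(-114 + 3*(-3 - 5)²) = (3 - 4*121)*(-114 + 3*(-8)²) = (3 - 484)*(-114 + 3*64) = -481*(-114 + 192) = -481*78 = -37518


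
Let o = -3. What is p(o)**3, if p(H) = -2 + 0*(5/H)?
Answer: -8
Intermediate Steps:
p(H) = -2 (p(H) = -2 + 0 = -2)
p(o)**3 = (-2)**3 = -8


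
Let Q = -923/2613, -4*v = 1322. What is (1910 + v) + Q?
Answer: 634817/402 ≈ 1579.1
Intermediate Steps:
v = -661/2 (v = -1/4*1322 = -661/2 ≈ -330.50)
Q = -71/201 (Q = -923*1/2613 = -71/201 ≈ -0.35323)
(1910 + v) + Q = (1910 - 661/2) - 71/201 = 3159/2 - 71/201 = 634817/402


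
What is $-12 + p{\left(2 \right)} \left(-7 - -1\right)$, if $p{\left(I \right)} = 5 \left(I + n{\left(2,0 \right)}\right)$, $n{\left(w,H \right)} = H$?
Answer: $-72$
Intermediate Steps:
$p{\left(I \right)} = 5 I$ ($p{\left(I \right)} = 5 \left(I + 0\right) = 5 I$)
$-12 + p{\left(2 \right)} \left(-7 - -1\right) = -12 + 5 \cdot 2 \left(-7 - -1\right) = -12 + 10 \left(-7 + 1\right) = -12 + 10 \left(-6\right) = -12 - 60 = -72$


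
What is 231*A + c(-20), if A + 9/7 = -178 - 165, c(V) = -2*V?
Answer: -79490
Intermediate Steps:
A = -2410/7 (A = -9/7 + (-178 - 165) = -9/7 - 343 = -2410/7 ≈ -344.29)
231*A + c(-20) = 231*(-2410/7) - 2*(-20) = -79530 + 40 = -79490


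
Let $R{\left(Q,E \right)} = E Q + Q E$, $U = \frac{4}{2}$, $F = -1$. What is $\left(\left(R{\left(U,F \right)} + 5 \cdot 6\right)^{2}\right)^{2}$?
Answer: $456976$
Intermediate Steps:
$U = 2$ ($U = 4 \cdot \frac{1}{2} = 2$)
$R{\left(Q,E \right)} = 2 E Q$ ($R{\left(Q,E \right)} = E Q + E Q = 2 E Q$)
$\left(\left(R{\left(U,F \right)} + 5 \cdot 6\right)^{2}\right)^{2} = \left(\left(2 \left(-1\right) 2 + 5 \cdot 6\right)^{2}\right)^{2} = \left(\left(-4 + 30\right)^{2}\right)^{2} = \left(26^{2}\right)^{2} = 676^{2} = 456976$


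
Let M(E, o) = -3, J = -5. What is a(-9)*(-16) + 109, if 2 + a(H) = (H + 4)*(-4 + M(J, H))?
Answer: -419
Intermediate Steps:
a(H) = -30 - 7*H (a(H) = -2 + (H + 4)*(-4 - 3) = -2 + (4 + H)*(-7) = -2 + (-28 - 7*H) = -30 - 7*H)
a(-9)*(-16) + 109 = (-30 - 7*(-9))*(-16) + 109 = (-30 + 63)*(-16) + 109 = 33*(-16) + 109 = -528 + 109 = -419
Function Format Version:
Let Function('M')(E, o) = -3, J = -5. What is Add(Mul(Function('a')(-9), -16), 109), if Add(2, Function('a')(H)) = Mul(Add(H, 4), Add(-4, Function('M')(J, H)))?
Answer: -419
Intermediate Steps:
Function('a')(H) = Add(-30, Mul(-7, H)) (Function('a')(H) = Add(-2, Mul(Add(H, 4), Add(-4, -3))) = Add(-2, Mul(Add(4, H), -7)) = Add(-2, Add(-28, Mul(-7, H))) = Add(-30, Mul(-7, H)))
Add(Mul(Function('a')(-9), -16), 109) = Add(Mul(Add(-30, Mul(-7, -9)), -16), 109) = Add(Mul(Add(-30, 63), -16), 109) = Add(Mul(33, -16), 109) = Add(-528, 109) = -419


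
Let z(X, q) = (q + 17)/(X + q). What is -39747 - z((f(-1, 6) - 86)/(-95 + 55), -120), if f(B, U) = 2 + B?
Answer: -37482245/943 ≈ -39748.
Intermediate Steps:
z(X, q) = (17 + q)/(X + q)
-39747 - z((f(-1, 6) - 86)/(-95 + 55), -120) = -39747 - (17 - 120)/(((2 - 1) - 86)/(-95 + 55) - 120) = -39747 - (-103)/((1 - 86)/(-40) - 120) = -39747 - (-103)/(-85*(-1/40) - 120) = -39747 - (-103)/(17/8 - 120) = -39747 - (-103)/(-943/8) = -39747 - (-8)*(-103)/943 = -39747 - 1*824/943 = -39747 - 824/943 = -37482245/943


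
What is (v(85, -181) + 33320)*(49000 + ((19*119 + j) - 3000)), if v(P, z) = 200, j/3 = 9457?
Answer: 2568704640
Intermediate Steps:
j = 28371 (j = 3*9457 = 28371)
(v(85, -181) + 33320)*(49000 + ((19*119 + j) - 3000)) = (200 + 33320)*(49000 + ((19*119 + 28371) - 3000)) = 33520*(49000 + ((2261 + 28371) - 3000)) = 33520*(49000 + (30632 - 3000)) = 33520*(49000 + 27632) = 33520*76632 = 2568704640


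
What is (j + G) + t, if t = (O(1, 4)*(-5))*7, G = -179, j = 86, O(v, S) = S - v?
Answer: -198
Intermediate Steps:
t = -105 (t = ((4 - 1*1)*(-5))*7 = ((4 - 1)*(-5))*7 = (3*(-5))*7 = -15*7 = -105)
(j + G) + t = (86 - 179) - 105 = -93 - 105 = -198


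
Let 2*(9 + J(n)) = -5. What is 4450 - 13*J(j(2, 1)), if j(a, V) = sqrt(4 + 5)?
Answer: 9199/2 ≈ 4599.5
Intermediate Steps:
j(a, V) = 3 (j(a, V) = sqrt(9) = 3)
J(n) = -23/2 (J(n) = -9 + (1/2)*(-5) = -9 - 5/2 = -23/2)
4450 - 13*J(j(2, 1)) = 4450 - 13*(-23)/2 = 4450 - 1*(-299/2) = 4450 + 299/2 = 9199/2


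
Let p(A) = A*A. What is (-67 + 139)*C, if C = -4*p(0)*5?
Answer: 0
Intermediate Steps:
p(A) = A²
C = 0 (C = -4*0²*5 = -4*0*5 = 0*5 = 0)
(-67 + 139)*C = (-67 + 139)*0 = 72*0 = 0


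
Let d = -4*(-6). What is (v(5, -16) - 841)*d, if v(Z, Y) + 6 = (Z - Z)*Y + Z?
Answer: -20208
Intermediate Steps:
d = 24
v(Z, Y) = -6 + Z (v(Z, Y) = -6 + ((Z - Z)*Y + Z) = -6 + (0*Y + Z) = -6 + (0 + Z) = -6 + Z)
(v(5, -16) - 841)*d = ((-6 + 5) - 841)*24 = (-1 - 841)*24 = -842*24 = -20208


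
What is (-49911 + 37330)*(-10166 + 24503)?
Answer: -180373797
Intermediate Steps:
(-49911 + 37330)*(-10166 + 24503) = -12581*14337 = -180373797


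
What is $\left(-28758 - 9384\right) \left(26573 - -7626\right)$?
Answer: $-1304418258$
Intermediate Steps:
$\left(-28758 - 9384\right) \left(26573 - -7626\right) = - 38142 \left(26573 + 7626\right) = \left(-38142\right) 34199 = -1304418258$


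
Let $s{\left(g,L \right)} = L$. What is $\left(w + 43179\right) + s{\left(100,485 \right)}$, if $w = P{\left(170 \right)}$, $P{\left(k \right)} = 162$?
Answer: $43826$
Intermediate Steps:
$w = 162$
$\left(w + 43179\right) + s{\left(100,485 \right)} = \left(162 + 43179\right) + 485 = 43341 + 485 = 43826$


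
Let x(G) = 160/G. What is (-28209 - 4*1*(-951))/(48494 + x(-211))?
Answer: -5149455/10232074 ≈ -0.50327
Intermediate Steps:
(-28209 - 4*1*(-951))/(48494 + x(-211)) = (-28209 - 4*1*(-951))/(48494 + 160/(-211)) = (-28209 - 4*(-951))/(48494 + 160*(-1/211)) = (-28209 + 3804)/(48494 - 160/211) = -24405/10232074/211 = -24405*211/10232074 = -5149455/10232074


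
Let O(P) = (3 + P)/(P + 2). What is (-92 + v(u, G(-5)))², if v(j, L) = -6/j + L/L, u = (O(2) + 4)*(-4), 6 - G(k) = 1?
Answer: 403225/49 ≈ 8229.1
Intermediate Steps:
O(P) = (3 + P)/(2 + P)
G(k) = 5 (G(k) = 6 - 1*1 = 6 - 1 = 5)
u = -21 (u = ((3 + 2)/(2 + 2) + 4)*(-4) = (5/4 + 4)*(-4) = (21/4)*(-4) = -21)
v(j, L) = 1 - 6/j (v(j, L) = -6/j + 1 = 1 - 6/j)
(-92 + v(u, G(-5)))² = (-92 + (-6 - 21)/(-21))² = (-92 - 1/21*(-27))² = (-92 + 9/7)² = (-635/7)² = 403225/49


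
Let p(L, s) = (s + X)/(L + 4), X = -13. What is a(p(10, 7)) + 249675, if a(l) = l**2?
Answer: 12234084/49 ≈ 2.4968e+5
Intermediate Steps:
p(L, s) = (-13 + s)/(4 + L) (p(L, s) = (s - 13)/(L + 4) = (-13 + s)/(4 + L))
a(p(10, 7)) + 249675 = ((-13 + 7)/(4 + 10))**2 + 249675 = (-6/14)**2 + 249675 = ((1/14)*(-6))**2 + 249675 = (-3/7)**2 + 249675 = 9/49 + 249675 = 12234084/49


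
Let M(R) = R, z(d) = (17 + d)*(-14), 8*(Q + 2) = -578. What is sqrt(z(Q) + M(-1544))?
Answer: 3*I*sqrt(330)/2 ≈ 27.249*I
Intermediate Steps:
Q = -297/4 (Q = -2 + (1/8)*(-578) = -2 - 289/4 = -297/4 ≈ -74.250)
z(d) = -238 - 14*d
sqrt(z(Q) + M(-1544)) = sqrt((-238 - 14*(-297/4)) - 1544) = sqrt((-238 + 2079/2) - 1544) = sqrt(1603/2 - 1544) = sqrt(-1485/2) = 3*I*sqrt(330)/2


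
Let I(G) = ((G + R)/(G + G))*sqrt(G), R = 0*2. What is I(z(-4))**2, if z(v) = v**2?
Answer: 4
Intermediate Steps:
R = 0
I(G) = sqrt(G)/2 (I(G) = ((G + 0)/(G + G))*sqrt(G) = (G/((2*G)))*sqrt(G) = (G*(1/(2*G)))*sqrt(G) = sqrt(G)/2)
I(z(-4))**2 = (sqrt((-4)**2)/2)**2 = (sqrt(16)/2)**2 = ((1/2)*4)**2 = 2**2 = 4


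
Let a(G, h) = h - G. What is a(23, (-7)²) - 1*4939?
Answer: -4913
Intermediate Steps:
a(23, (-7)²) - 1*4939 = ((-7)² - 1*23) - 1*4939 = (49 - 23) - 4939 = 26 - 4939 = -4913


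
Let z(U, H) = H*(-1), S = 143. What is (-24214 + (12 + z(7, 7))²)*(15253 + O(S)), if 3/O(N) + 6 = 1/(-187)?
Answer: -414322689462/1123 ≈ -3.6894e+8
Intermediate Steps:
z(U, H) = -H
O(N) = -561/1123 (O(N) = 3/(-6 + 1/(-187)) = 3/(-6 - 1/187) = 3/(-1123/187) = 3*(-187/1123) = -561/1123)
(-24214 + (12 + z(7, 7))²)*(15253 + O(S)) = (-24214 + (12 - 1*7)²)*(15253 - 561/1123) = (-24214 + (12 - 7)²)*(17128558/1123) = (-24214 + 5²)*(17128558/1123) = (-24214 + 25)*(17128558/1123) = -24189*17128558/1123 = -414322689462/1123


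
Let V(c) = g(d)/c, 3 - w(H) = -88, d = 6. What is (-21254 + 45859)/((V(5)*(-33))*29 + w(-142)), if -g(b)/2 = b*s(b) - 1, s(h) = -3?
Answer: -123025/35911 ≈ -3.4258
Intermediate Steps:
w(H) = 91 (w(H) = 3 - 1*(-88) = 3 + 88 = 91)
g(b) = 2 + 6*b (g(b) = -2*(b*(-3) - 1) = -2*(-3*b - 1) = -2*(-1 - 3*b) = 2 + 6*b)
V(c) = 38/c (V(c) = (2 + 6*6)/c = (2 + 36)/c = 38/c)
(-21254 + 45859)/((V(5)*(-33))*29 + w(-142)) = (-21254 + 45859)/(((38/5)*(-33))*29 + 91) = 24605/(((38*(1/5))*(-33))*29 + 91) = 24605/(((38/5)*(-33))*29 + 91) = 24605/(-1254/5*29 + 91) = 24605/(-36366/5 + 91) = 24605/(-35911/5) = 24605*(-5/35911) = -123025/35911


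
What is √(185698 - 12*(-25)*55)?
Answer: √202198 ≈ 449.66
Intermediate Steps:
√(185698 - 12*(-25)*55) = √(185698 + 300*55) = √(185698 + 16500) = √202198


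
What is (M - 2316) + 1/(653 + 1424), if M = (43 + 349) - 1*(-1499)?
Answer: -882724/2077 ≈ -425.00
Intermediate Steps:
M = 1891 (M = 392 + 1499 = 1891)
(M - 2316) + 1/(653 + 1424) = (1891 - 2316) + 1/(653 + 1424) = -425 + 1/2077 = -882724/2077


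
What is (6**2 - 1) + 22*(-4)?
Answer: -53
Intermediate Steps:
(6**2 - 1) + 22*(-4) = (36 - 1) - 88 = 35 - 88 = -53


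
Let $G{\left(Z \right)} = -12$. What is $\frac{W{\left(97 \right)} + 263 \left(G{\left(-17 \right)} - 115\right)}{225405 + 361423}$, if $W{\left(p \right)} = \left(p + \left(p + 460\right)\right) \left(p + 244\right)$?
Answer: $\frac{189613}{586828} \approx 0.32312$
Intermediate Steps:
$W{\left(p \right)} = \left(244 + p\right) \left(460 + 2 p\right)$ ($W{\left(p \right)} = \left(p + \left(460 + p\right)\right) \left(244 + p\right) = \left(460 + 2 p\right) \left(244 + p\right) = \left(244 + p\right) \left(460 + 2 p\right)$)
$\frac{W{\left(97 \right)} + 263 \left(G{\left(-17 \right)} - 115\right)}{225405 + 361423} = \frac{\left(112240 + 2 \cdot 97^{2} + 948 \cdot 97\right) + 263 \left(-12 - 115\right)}{225405 + 361423} = \frac{\left(112240 + 2 \cdot 9409 + 91956\right) + 263 \left(-127\right)}{586828} = \left(\left(112240 + 18818 + 91956\right) - 33401\right) \frac{1}{586828} = \left(223014 - 33401\right) \frac{1}{586828} = 189613 \cdot \frac{1}{586828} = \frac{189613}{586828}$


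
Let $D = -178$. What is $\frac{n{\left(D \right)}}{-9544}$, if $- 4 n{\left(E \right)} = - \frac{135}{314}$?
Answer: $- \frac{135}{11987264} \approx -1.1262 \cdot 10^{-5}$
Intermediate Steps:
$n{\left(E \right)} = \frac{135}{1256}$ ($n{\left(E \right)} = - \frac{\left(-135\right) \frac{1}{314}}{4} = \left(- \frac{1}{4}\right) \left(- \frac{135}{314}\right) = \frac{135}{1256}$)
$\frac{n{\left(D \right)}}{-9544} = \frac{135}{1256 \left(-9544\right)} = \frac{135}{1256} \left(- \frac{1}{9544}\right) = - \frac{135}{11987264}$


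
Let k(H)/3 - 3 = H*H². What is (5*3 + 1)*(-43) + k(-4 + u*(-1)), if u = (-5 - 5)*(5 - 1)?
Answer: 139289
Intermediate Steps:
u = -40 (u = -10*4 = -40)
k(H) = 9 + 3*H³ (k(H) = 9 + 3*(H*H²) = 9 + 3*H³)
(5*3 + 1)*(-43) + k(-4 + u*(-1)) = (5*3 + 1)*(-43) + (9 + 3*(-4 - 40*(-1))³) = (15 + 1)*(-43) + (9 + 3*(-4 + 40)³) = 16*(-43) + (9 + 3*36³) = -688 + (9 + 3*46656) = -688 + (9 + 139968) = -688 + 139977 = 139289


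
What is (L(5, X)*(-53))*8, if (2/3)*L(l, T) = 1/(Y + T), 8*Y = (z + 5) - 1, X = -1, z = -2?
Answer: 848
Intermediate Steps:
Y = ¼ (Y = ((-2 + 5) - 1)/8 = (3 - 1)/8 = (⅛)*2 = ¼ ≈ 0.25000)
L(l, T) = 3/(2*(¼ + T))
(L(5, X)*(-53))*8 = ((6/(1 + 4*(-1)))*(-53))*8 = ((6/(1 - 4))*(-53))*8 = ((6/(-3))*(-53))*8 = ((6*(-⅓))*(-53))*8 = -2*(-53)*8 = 106*8 = 848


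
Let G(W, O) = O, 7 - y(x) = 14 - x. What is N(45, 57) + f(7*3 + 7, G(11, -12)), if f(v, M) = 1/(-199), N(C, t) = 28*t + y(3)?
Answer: 316807/199 ≈ 1592.0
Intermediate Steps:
y(x) = -7 + x (y(x) = 7 - (14 - x) = 7 + (-14 + x) = -7 + x)
N(C, t) = -4 + 28*t (N(C, t) = 28*t + (-7 + 3) = 28*t - 4 = -4 + 28*t)
f(v, M) = -1/199
N(45, 57) + f(7*3 + 7, G(11, -12)) = (-4 + 28*57) - 1/199 = (-4 + 1596) - 1/199 = 1592 - 1/199 = 316807/199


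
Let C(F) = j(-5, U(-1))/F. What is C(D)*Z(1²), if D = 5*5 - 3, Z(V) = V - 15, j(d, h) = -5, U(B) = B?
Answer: 35/11 ≈ 3.1818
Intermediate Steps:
Z(V) = -15 + V
D = 22 (D = 25 - 3 = 22)
C(F) = -5/F
C(D)*Z(1²) = (-5/22)*(-15 + 1²) = (-5*1/22)*(-15 + 1) = -5/22*(-14) = 35/11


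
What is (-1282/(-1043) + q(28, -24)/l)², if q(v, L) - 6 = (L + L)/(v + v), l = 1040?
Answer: 111997984921/73538592400 ≈ 1.5230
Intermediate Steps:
q(v, L) = 6 + L/v (q(v, L) = 6 + (L + L)/(v + v) = 6 + (2*L)/((2*v)) = 6 + (2*L)*(1/(2*v)) = 6 + L/v)
(-1282/(-1043) + q(28, -24)/l)² = (-1282/(-1043) + (6 - 24/28)/1040)² = (-1282*(-1/1043) + (6 - 24*1/28)*(1/1040))² = (1282/1043 + (6 - 6/7)*(1/1040))² = (1282/1043 + (36/7)*(1/1040))² = (1282/1043 + 9/1820)² = (334661/271180)² = 111997984921/73538592400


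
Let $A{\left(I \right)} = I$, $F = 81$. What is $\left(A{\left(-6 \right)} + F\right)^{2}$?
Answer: $5625$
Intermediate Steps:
$\left(A{\left(-6 \right)} + F\right)^{2} = \left(-6 + 81\right)^{2} = 75^{2} = 5625$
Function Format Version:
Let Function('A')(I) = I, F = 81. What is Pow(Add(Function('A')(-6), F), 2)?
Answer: 5625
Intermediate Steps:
Pow(Add(Function('A')(-6), F), 2) = Pow(Add(-6, 81), 2) = Pow(75, 2) = 5625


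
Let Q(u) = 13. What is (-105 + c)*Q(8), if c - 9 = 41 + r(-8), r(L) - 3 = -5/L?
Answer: -5343/8 ≈ -667.88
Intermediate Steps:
r(L) = 3 - 5/L
c = 429/8 (c = 9 + (41 + (3 - 5/(-8))) = 9 + (41 + (3 - 5*(-⅛))) = 9 + (41 + (3 + 5/8)) = 9 + (41 + 29/8) = 9 + 357/8 = 429/8 ≈ 53.625)
(-105 + c)*Q(8) = (-105 + 429/8)*13 = -411/8*13 = -5343/8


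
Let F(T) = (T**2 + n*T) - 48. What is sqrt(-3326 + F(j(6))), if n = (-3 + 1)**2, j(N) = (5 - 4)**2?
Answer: I*sqrt(3369) ≈ 58.043*I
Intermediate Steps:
j(N) = 1 (j(N) = 1**2 = 1)
n = 4 (n = (-2)**2 = 4)
F(T) = -48 + T**2 + 4*T (F(T) = (T**2 + 4*T) - 48 = -48 + T**2 + 4*T)
sqrt(-3326 + F(j(6))) = sqrt(-3326 + (-48 + 1**2 + 4*1)) = sqrt(-3326 + (-48 + 1 + 4)) = sqrt(-3326 - 43) = sqrt(-3369) = I*sqrt(3369)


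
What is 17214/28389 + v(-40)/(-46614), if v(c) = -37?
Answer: 267821263/441108282 ≈ 0.60715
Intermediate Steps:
17214/28389 + v(-40)/(-46614) = 17214/28389 - 37/(-46614) = 17214*(1/28389) - 37*(-1/46614) = 5738/9463 + 37/46614 = 267821263/441108282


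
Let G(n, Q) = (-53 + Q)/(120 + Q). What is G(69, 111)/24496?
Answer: 29/2829288 ≈ 1.0250e-5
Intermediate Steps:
G(n, Q) = (-53 + Q)/(120 + Q)
G(69, 111)/24496 = ((-53 + 111)/(120 + 111))/24496 = (58/231)*(1/24496) = 29/2829288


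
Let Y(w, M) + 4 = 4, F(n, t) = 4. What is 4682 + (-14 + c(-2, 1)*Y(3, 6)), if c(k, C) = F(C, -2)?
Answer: 4668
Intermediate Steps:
Y(w, M) = 0 (Y(w, M) = -4 + 4 = 0)
c(k, C) = 4
4682 + (-14 + c(-2, 1)*Y(3, 6)) = 4682 + (-14 + 4*0) = 4682 + (-14 + 0) = 4682 - 14 = 4668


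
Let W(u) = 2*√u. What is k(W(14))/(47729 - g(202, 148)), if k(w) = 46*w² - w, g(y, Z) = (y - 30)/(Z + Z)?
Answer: 8288/153561 - 148*√14/3531903 ≈ 0.053815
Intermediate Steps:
g(y, Z) = (-30 + y)/(2*Z) (g(y, Z) = (-30 + y)/((2*Z)) = (-30 + y)*(1/(2*Z)) = (-30 + y)/(2*Z))
k(w) = -w + 46*w²
k(W(14))/(47729 - g(202, 148)) = ((2*√14)*(-1 + 46*(2*√14)))/(47729 - (-30 + 202)/(2*148)) = ((2*√14)*(-1 + 92*√14))/(47729 - 172/(2*148)) = (2*√14*(-1 + 92*√14))/(47729 - 1*43/74) = (2*√14*(-1 + 92*√14))/(47729 - 43/74) = (2*√14*(-1 + 92*√14))/(3531903/74) = (2*√14*(-1 + 92*√14))*(74/3531903) = 148*√14*(-1 + 92*√14)/3531903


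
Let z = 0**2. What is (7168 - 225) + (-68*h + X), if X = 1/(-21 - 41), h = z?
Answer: 430465/62 ≈ 6943.0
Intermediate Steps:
z = 0
h = 0
X = -1/62 (X = 1/(-62) = -1/62 ≈ -0.016129)
(7168 - 225) + (-68*h + X) = (7168 - 225) + (-68*0 - 1/62) = 6943 + (0 - 1/62) = 6943 - 1/62 = 430465/62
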